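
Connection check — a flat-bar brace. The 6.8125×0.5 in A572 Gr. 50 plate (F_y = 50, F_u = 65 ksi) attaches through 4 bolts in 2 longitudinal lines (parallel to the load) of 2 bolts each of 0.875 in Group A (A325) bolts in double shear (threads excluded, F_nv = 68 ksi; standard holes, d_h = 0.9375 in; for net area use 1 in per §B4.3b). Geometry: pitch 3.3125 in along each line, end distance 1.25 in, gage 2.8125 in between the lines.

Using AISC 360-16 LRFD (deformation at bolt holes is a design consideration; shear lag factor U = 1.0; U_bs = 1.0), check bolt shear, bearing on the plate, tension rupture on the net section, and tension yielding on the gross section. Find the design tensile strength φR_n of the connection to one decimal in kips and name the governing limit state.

117.3 kips (net-section rupture governs)

Bolt shear: A_b = π(0.875)²/4 = 0.60132 in². φR_n = 0.75 × 68 × 0.60132 × 4 × 2 = 245.3 kips.
Bearing (0.5 in plate, F_u = 65 ksi): end bolts L_c = 1.25 − 0.9375/2 = 0.78125, R_n = min(1.2×0.78125×0.5×65, 2.4×0.875×0.5×65) = 30.469 kips/bolt; interior L_c = 3.3125 − 0.9375 = 2.375, R_n = 68.25 kips/bolt. φR_n = 0.75 × (2×30.469 + 2×68.25) = 148.1 kips.
Tension rupture (net): A_n = (6.8125 − 2×1)×0.5 = 2.4063 in² (U = 1.0, A_e = A_n). φR_n = 0.75 × 65 × 2.4063 = 117.3 kips.
Tension yield (gross): A_g = 6.8125×0.5 = 3.4063 in². φR_n = 0.90 × 50 × 3.4063 = 153.3 kips.
Governing: min(245.3, 148.1, 117.3, 153.3) = 117.3 kips → net-section rupture.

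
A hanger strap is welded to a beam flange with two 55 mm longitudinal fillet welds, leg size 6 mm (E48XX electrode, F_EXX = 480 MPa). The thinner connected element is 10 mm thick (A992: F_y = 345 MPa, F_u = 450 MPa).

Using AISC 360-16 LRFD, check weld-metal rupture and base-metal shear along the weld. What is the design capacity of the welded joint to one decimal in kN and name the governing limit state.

Weld metal: throat = 0.707×6 = 4.242 mm, L = 2×55 = 110 mm. φR_n = 0.75 × 0.6 × 480 × 4.242 × 110 = 100.8 kN.
Base metal shear (10 mm plate): yield φR_n = 1.0×0.6×345×10×110 = 227.7 kN; rupture φR_n = 0.75×0.6×450×10×110 = 222.8 kN; take 222.8 kN (rupture).
Governing: min(100.8, 222.8) = 100.8 kN → weld metal.

100.8 kN (weld metal governs)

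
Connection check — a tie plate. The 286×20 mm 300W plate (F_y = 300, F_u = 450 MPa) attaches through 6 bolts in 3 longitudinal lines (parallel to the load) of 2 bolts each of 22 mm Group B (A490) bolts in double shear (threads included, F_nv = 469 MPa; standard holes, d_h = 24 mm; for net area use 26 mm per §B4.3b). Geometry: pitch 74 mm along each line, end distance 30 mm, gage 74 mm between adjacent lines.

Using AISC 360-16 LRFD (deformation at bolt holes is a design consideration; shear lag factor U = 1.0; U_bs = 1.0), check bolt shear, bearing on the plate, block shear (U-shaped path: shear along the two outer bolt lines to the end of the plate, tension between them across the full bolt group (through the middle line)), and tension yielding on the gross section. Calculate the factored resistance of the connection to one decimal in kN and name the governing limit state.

Bolt shear: A_b = π(22)²/4 = 380.13 mm². φR_n = 0.75 × 469 × 380.13 × 6 × 2 = 1604.5 kN.
Bearing (20 mm plate, F_u = 450 MPa): end bolts L_c = 30 − 24/2 = 18, R_n = min(1.2×18×20×450, 2.4×22×20×450) = 194.4 kN/bolt; interior L_c = 74 − 24 = 50, R_n = 475.2 kN/bolt. φR_n = 0.75 × (3×194.4 + 3×475.2) = 1506.6 kN.
Block shear: shear path 2×[30+1×74] = 2×104 mm, A_gv = 4160, A_nv = 2×(104 − 1.5×26)×20 = 2600 mm²; tension across gage: (148 − 2×26)×20 = 1920 mm². R_n = min(0.6×450×2600, 0.6×300×4160) + 1.0×450×1920 = min(702, 748.8) + 864 = 1566 kN. φR_n = 0.75 × 1566 = 1174.5 kN.
Tension yield (gross): A_g = 286×20 = 5720 mm². φR_n = 0.90 × 300 × 5720 = 1544.4 kN.
Governing: min(1604.5, 1506.6, 1174.5, 1544.4) = 1174.5 kN → block shear.

1174.5 kN (block shear governs)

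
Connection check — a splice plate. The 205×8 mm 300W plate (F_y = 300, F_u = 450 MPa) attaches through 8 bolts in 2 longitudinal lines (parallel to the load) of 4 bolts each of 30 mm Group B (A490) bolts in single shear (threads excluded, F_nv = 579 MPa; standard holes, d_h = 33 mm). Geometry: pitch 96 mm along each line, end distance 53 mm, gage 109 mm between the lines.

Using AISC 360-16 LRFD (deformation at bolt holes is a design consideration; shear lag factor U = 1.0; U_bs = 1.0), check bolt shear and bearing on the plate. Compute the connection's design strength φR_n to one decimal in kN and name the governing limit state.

Bolt shear: A_b = π(30)²/4 = 706.86 mm². φR_n = 0.75 × 579 × 706.86 × 8 × 1 = 2455.6 kN.
Bearing (8 mm plate, F_u = 450 MPa): end bolts L_c = 53 − 33/2 = 36.5, R_n = min(1.2×36.5×8×450, 2.4×30×8×450) = 157.68 kN/bolt; interior L_c = 96 − 33 = 63, R_n = 259.2 kN/bolt. φR_n = 0.75 × (2×157.68 + 6×259.2) = 1402.9 kN.
Governing: min(2455.6, 1402.9) = 1402.9 kN → bearing.

1402.9 kN (bearing governs)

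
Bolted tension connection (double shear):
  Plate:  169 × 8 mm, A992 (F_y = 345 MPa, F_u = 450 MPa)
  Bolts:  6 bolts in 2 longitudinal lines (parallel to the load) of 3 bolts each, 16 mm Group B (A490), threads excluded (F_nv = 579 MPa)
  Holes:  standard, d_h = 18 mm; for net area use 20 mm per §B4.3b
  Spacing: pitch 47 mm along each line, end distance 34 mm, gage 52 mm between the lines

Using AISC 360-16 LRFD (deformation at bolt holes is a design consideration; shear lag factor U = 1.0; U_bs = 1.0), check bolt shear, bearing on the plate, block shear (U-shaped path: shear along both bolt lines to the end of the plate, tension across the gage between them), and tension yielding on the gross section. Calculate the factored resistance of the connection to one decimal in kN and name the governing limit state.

Bolt shear: A_b = π(16)²/4 = 201.06 mm². φR_n = 0.75 × 579 × 201.06 × 6 × 2 = 1047.7 kN.
Bearing (8 mm plate, F_u = 450 MPa): end bolts L_c = 34 − 18/2 = 25, R_n = min(1.2×25×8×450, 2.4×16×8×450) = 108 kN/bolt; interior L_c = 47 − 18 = 29, R_n = 125.28 kN/bolt. φR_n = 0.75 × (2×108 + 4×125.28) = 537.8 kN.
Block shear: shear path 2×[34+2×47] = 2×128 mm, A_gv = 2048, A_nv = 2×(128 − 2.5×20)×8 = 1248 mm²; tension across gage: (52 − 1×20)×8 = 256 mm². R_n = min(0.6×450×1248, 0.6×345×2048) + 1.0×450×256 = min(336.96, 423.94) + 115.2 = 452.16 kN. φR_n = 0.75 × 452.16 = 339.1 kN.
Tension yield (gross): A_g = 169×8 = 1352 mm². φR_n = 0.90 × 345 × 1352 = 419.8 kN.
Governing: min(1047.7, 537.8, 339.1, 419.8) = 339.1 kN → block shear.

339.1 kN (block shear governs)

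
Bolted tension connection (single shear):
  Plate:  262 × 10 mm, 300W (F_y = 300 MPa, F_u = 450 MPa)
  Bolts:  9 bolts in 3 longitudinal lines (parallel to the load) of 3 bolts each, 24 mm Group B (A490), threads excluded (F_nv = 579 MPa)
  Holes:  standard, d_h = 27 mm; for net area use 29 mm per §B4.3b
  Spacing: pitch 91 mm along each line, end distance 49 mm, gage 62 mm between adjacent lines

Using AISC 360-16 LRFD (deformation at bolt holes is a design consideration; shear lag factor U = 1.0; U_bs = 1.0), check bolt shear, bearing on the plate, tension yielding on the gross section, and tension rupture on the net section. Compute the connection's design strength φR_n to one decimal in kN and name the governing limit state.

Bolt shear: A_b = π(24)²/4 = 452.39 mm². φR_n = 0.75 × 579 × 452.39 × 9 × 1 = 1768.1 kN.
Bearing (10 mm plate, F_u = 450 MPa): end bolts L_c = 49 − 27/2 = 35.5, R_n = min(1.2×35.5×10×450, 2.4×24×10×450) = 191.7 kN/bolt; interior L_c = 91 − 27 = 64, R_n = 259.2 kN/bolt. φR_n = 0.75 × (3×191.7 + 6×259.2) = 1597.7 kN.
Tension yield (gross): A_g = 262×10 = 2620 mm². φR_n = 0.90 × 300 × 2620 = 707.4 kN.
Tension rupture (net): A_n = (262 − 3×29)×10 = 1750 mm² (U = 1.0, A_e = A_n). φR_n = 0.75 × 450 × 1750 = 590.6 kN.
Governing: min(1768.1, 1597.7, 707.4, 590.6) = 590.6 kN → net-section rupture.

590.6 kN (net-section rupture governs)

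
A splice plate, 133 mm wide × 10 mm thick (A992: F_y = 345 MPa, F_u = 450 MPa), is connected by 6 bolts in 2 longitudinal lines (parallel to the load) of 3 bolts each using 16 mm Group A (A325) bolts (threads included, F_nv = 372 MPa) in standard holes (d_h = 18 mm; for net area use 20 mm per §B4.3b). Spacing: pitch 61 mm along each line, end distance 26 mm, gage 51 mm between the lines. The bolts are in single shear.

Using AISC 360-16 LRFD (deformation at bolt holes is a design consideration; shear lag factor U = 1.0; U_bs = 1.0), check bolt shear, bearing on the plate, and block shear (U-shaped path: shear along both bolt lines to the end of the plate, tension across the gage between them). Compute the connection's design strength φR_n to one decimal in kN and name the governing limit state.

336.6 kN (bolt shear governs)

Bolt shear: A_b = π(16)²/4 = 201.06 mm². φR_n = 0.75 × 372 × 201.06 × 6 × 1 = 336.6 kN.
Bearing (10 mm plate, F_u = 450 MPa): end bolts L_c = 26 − 18/2 = 17, R_n = min(1.2×17×10×450, 2.4×16×10×450) = 91.8 kN/bolt; interior L_c = 61 − 18 = 43, R_n = 172.8 kN/bolt. φR_n = 0.75 × (2×91.8 + 4×172.8) = 656.1 kN.
Block shear: shear path 2×[26+2×61] = 2×148 mm, A_gv = 2960, A_nv = 2×(148 − 2.5×20)×10 = 1960 mm²; tension across gage: (51 − 1×20)×10 = 310 mm². R_n = min(0.6×450×1960, 0.6×345×2960) + 1.0×450×310 = min(529.2, 612.72) + 139.5 = 668.7 kN. φR_n = 0.75 × 668.7 = 501.5 kN.
Governing: min(336.6, 656.1, 501.5) = 336.6 kN → bolt shear.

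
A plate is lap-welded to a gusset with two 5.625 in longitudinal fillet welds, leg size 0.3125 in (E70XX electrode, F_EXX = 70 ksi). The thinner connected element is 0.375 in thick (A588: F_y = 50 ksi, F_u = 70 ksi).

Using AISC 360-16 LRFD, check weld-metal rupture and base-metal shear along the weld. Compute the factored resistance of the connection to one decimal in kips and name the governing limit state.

78.3 kips (weld metal governs)

Weld metal: throat = 0.707×0.3125 = 0.22094 in, L = 2×5.625 = 11.25 in. φR_n = 0.75 × 0.6 × 70 × 0.22094 × 11.25 = 78.3 kips.
Base metal shear (0.375 in plate): yield φR_n = 1.0×0.6×50×0.375×11.25 = 126.6 kips; rupture φR_n = 0.75×0.6×70×0.375×11.25 = 132.9 kips; take 126.6 kips (yield).
Governing: min(78.3, 126.6) = 78.3 kips → weld metal.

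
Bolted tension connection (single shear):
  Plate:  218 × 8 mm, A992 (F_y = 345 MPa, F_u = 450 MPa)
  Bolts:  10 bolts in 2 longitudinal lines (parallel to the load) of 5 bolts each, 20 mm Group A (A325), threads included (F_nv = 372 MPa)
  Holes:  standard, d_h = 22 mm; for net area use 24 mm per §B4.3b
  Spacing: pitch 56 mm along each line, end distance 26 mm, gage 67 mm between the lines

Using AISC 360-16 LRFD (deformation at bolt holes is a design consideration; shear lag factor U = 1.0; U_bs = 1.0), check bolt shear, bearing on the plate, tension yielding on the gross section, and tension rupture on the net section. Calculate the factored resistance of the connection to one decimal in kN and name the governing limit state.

Bolt shear: A_b = π(20)²/4 = 314.16 mm². φR_n = 0.75 × 372 × 314.16 × 10 × 1 = 876.5 kN.
Bearing (8 mm plate, F_u = 450 MPa): end bolts L_c = 26 − 22/2 = 15, R_n = min(1.2×15×8×450, 2.4×20×8×450) = 64.8 kN/bolt; interior L_c = 56 − 22 = 34, R_n = 146.88 kN/bolt. φR_n = 0.75 × (2×64.8 + 8×146.88) = 978.5 kN.
Tension yield (gross): A_g = 218×8 = 1744 mm². φR_n = 0.90 × 345 × 1744 = 541.5 kN.
Tension rupture (net): A_n = (218 − 2×24)×8 = 1360 mm² (U = 1.0, A_e = A_n). φR_n = 0.75 × 450 × 1360 = 459.0 kN.
Governing: min(876.5, 978.5, 541.5, 459.0) = 459.0 kN → net-section rupture.

459.0 kN (net-section rupture governs)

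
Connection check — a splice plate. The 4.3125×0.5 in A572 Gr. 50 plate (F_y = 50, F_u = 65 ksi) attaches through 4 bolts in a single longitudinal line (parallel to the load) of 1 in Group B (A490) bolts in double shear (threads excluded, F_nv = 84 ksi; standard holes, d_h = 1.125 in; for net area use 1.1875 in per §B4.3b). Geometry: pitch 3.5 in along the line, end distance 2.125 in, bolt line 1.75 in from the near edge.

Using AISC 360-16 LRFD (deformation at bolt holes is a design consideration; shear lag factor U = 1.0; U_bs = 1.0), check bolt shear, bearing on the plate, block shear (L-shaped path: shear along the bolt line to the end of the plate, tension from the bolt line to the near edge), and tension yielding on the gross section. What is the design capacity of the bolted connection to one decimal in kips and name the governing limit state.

97.0 kips (gross-section yield governs)

Bolt shear: A_b = π(1)²/4 = 0.7854 in². φR_n = 0.75 × 84 × 0.7854 × 4 × 2 = 395.8 kips.
Bearing (0.5 in plate, F_u = 65 ksi): end bolts L_c = 2.125 − 1.125/2 = 1.5625, R_n = min(1.2×1.5625×0.5×65, 2.4×1×0.5×65) = 60.938 kips/bolt; interior L_c = 3.5 − 1.125 = 2.375, R_n = 78 kips/bolt. φR_n = 0.75 × (1×60.938 + 3×78) = 221.2 kips.
Block shear: shear path 1×[2.125+3×3.5] = 1×12.625 in, A_gv = 6.3125, A_nv = 1×(12.625 − 3.5×1.1875)×0.5 = 4.2344 in²; tension to near edge: (1.75 − 0.5×1.1875)×0.5 = 0.57813 in². R_n = min(0.6×65×4.2344, 0.6×50×6.3125) + 1.0×65×0.57813 = min(165.14, 189.38) + 37.578 = 202.72 kips. φR_n = 0.75 × 202.72 = 152.0 kips.
Tension yield (gross): A_g = 4.3125×0.5 = 2.1563 in². φR_n = 0.90 × 50 × 2.1563 = 97.0 kips.
Governing: min(395.8, 221.2, 152.0, 97.0) = 97.0 kips → gross-section yield.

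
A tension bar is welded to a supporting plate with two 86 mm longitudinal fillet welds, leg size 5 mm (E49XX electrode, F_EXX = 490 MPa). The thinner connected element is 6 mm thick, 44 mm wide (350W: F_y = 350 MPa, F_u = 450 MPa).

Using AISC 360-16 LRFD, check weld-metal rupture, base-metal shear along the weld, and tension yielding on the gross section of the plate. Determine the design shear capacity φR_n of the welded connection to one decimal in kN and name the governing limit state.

83.2 kN (gross-section yield governs)

Weld metal: throat = 0.707×5 = 3.535 mm, L = 2×86 = 172 mm. φR_n = 0.75 × 0.6 × 490 × 3.535 × 172 = 134.1 kN.
Base metal shear (6 mm plate): yield φR_n = 1.0×0.6×350×6×172 = 216.7 kN; rupture φR_n = 0.75×0.6×450×6×172 = 209.0 kN; take 209.0 kN (rupture).
Tension yield (gross): A_g = 44×6 = 264 mm². φR_n = 0.90 × 350 × 264 = 83.2 kN.
Governing: min(134.1, 209.0, 83.2) = 83.2 kN → gross-section yield.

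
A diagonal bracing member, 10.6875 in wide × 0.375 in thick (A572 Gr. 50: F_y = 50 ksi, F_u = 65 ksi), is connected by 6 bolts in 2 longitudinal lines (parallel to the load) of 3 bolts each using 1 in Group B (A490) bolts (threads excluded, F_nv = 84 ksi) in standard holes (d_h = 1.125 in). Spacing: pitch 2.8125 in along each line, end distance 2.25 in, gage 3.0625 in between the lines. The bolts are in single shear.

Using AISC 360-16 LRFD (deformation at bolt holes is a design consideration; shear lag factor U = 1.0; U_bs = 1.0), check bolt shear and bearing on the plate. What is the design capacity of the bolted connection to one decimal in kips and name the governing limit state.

Bolt shear: A_b = π(1)²/4 = 0.7854 in². φR_n = 0.75 × 84 × 0.7854 × 6 × 1 = 296.9 kips.
Bearing (0.375 in plate, F_u = 65 ksi): end bolts L_c = 2.25 − 1.125/2 = 1.6875, R_n = min(1.2×1.6875×0.375×65, 2.4×1×0.375×65) = 49.359 kips/bolt; interior L_c = 2.8125 − 1.125 = 1.6875, R_n = 49.359 kips/bolt. φR_n = 0.75 × (2×49.359 + 4×49.359) = 222.1 kips.
Governing: min(296.9, 222.1) = 222.1 kips → bearing.

222.1 kips (bearing governs)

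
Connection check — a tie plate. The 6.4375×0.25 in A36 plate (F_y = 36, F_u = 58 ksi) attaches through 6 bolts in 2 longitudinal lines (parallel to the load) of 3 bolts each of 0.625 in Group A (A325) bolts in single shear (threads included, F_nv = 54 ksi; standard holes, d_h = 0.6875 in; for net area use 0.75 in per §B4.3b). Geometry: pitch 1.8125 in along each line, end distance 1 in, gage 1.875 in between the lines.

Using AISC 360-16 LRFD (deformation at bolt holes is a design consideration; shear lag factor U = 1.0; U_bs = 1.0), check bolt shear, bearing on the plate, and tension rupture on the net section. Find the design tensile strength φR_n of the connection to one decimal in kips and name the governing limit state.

53.7 kips (net-section rupture governs)

Bolt shear: A_b = π(0.625)²/4 = 0.3068 in². φR_n = 0.75 × 54 × 0.3068 × 6 × 1 = 74.6 kips.
Bearing (0.25 in plate, F_u = 58 ksi): end bolts L_c = 1 − 0.6875/2 = 0.65625, R_n = min(1.2×0.65625×0.25×58, 2.4×0.625×0.25×58) = 11.419 kips/bolt; interior L_c = 1.8125 − 0.6875 = 1.125, R_n = 19.575 kips/bolt. φR_n = 0.75 × (2×11.419 + 4×19.575) = 75.9 kips.
Tension rupture (net): A_n = (6.4375 − 2×0.75)×0.25 = 1.2344 in² (U = 1.0, A_e = A_n). φR_n = 0.75 × 58 × 1.2344 = 53.7 kips.
Governing: min(74.6, 75.9, 53.7) = 53.7 kips → net-section rupture.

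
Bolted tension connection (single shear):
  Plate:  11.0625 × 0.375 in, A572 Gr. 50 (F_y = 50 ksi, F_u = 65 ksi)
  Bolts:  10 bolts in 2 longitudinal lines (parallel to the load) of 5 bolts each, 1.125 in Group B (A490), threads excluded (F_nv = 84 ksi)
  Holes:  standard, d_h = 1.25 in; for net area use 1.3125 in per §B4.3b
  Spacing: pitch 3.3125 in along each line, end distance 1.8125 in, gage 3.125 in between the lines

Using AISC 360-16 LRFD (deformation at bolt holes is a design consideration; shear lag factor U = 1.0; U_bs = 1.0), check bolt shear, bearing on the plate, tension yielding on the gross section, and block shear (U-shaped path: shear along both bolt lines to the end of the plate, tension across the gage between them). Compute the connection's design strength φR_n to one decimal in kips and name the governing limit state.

Bolt shear: A_b = π(1.125)²/4 = 0.99402 in². φR_n = 0.75 × 84 × 0.99402 × 10 × 1 = 626.2 kips.
Bearing (0.375 in plate, F_u = 65 ksi): end bolts L_c = 1.8125 − 1.25/2 = 1.1875, R_n = min(1.2×1.1875×0.375×65, 2.4×1.125×0.375×65) = 34.734 kips/bolt; interior L_c = 3.3125 − 1.25 = 2.0625, R_n = 60.328 kips/bolt. φR_n = 0.75 × (2×34.734 + 8×60.328) = 414.1 kips.
Tension yield (gross): A_g = 11.0625×0.375 = 4.1484 in². φR_n = 0.90 × 50 × 4.1484 = 186.7 kips.
Block shear: shear path 2×[1.8125+4×3.3125] = 2×15.0625 in, A_gv = 11.297, A_nv = 2×(15.0625 − 4.5×1.3125)×0.375 = 6.8672 in²; tension across gage: (3.125 − 1×1.3125)×0.375 = 0.67969 in². R_n = min(0.6×65×6.8672, 0.6×50×11.297) + 1.0×65×0.67969 = min(267.82, 338.91) + 44.18 = 312 kips. φR_n = 0.75 × 312 = 234.0 kips.
Governing: min(626.2, 414.1, 186.7, 234.0) = 186.7 kips → gross-section yield.

186.7 kips (gross-section yield governs)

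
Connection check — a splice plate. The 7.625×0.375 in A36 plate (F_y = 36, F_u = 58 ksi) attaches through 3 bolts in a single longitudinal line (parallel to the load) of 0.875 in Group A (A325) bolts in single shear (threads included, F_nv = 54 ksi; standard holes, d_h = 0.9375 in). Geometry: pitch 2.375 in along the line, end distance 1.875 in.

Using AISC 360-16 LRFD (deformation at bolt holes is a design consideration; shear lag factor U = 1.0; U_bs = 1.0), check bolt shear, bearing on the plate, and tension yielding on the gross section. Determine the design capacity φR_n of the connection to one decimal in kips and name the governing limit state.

73.1 kips (bolt shear governs)

Bolt shear: A_b = π(0.875)²/4 = 0.60132 in². φR_n = 0.75 × 54 × 0.60132 × 3 × 1 = 73.1 kips.
Bearing (0.375 in plate, F_u = 58 ksi): end bolts L_c = 1.875 − 0.9375/2 = 1.40625, R_n = min(1.2×1.40625×0.375×58, 2.4×0.875×0.375×58) = 36.703 kips/bolt; interior L_c = 2.375 − 0.9375 = 1.4375, R_n = 37.519 kips/bolt. φR_n = 0.75 × (1×36.703 + 2×37.519) = 83.8 kips.
Tension yield (gross): A_g = 7.625×0.375 = 2.8594 in². φR_n = 0.90 × 36 × 2.8594 = 92.6 kips.
Governing: min(73.1, 83.8, 92.6) = 73.1 kips → bolt shear.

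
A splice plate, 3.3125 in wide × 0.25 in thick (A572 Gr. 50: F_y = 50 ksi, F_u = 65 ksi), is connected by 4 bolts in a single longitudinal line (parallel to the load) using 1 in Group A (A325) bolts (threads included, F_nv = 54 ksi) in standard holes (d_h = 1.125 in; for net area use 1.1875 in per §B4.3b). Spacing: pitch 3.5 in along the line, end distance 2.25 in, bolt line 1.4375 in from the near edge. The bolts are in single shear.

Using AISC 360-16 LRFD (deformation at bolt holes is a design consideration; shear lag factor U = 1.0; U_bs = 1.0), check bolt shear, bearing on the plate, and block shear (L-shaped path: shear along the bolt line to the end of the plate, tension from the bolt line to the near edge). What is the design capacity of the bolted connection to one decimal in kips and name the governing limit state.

Bolt shear: A_b = π(1)²/4 = 0.7854 in². φR_n = 0.75 × 54 × 0.7854 × 4 × 1 = 127.2 kips.
Bearing (0.25 in plate, F_u = 65 ksi): end bolts L_c = 2.25 − 1.125/2 = 1.6875, R_n = min(1.2×1.6875×0.25×65, 2.4×1×0.25×65) = 32.906 kips/bolt; interior L_c = 3.5 − 1.125 = 2.375, R_n = 39 kips/bolt. φR_n = 0.75 × (1×32.906 + 3×39) = 112.4 kips.
Block shear: shear path 1×[2.25+3×3.5] = 1×12.75 in, A_gv = 3.1875, A_nv = 1×(12.75 − 3.5×1.1875)×0.25 = 2.1484 in²; tension to near edge: (1.4375 − 0.5×1.1875)×0.25 = 0.21094 in². R_n = min(0.6×65×2.1484, 0.6×50×3.1875) + 1.0×65×0.21094 = min(83.788, 95.625) + 13.711 = 97.499 kips. φR_n = 0.75 × 97.499 = 73.1 kips.
Governing: min(127.2, 112.4, 73.1) = 73.1 kips → block shear.

73.1 kips (block shear governs)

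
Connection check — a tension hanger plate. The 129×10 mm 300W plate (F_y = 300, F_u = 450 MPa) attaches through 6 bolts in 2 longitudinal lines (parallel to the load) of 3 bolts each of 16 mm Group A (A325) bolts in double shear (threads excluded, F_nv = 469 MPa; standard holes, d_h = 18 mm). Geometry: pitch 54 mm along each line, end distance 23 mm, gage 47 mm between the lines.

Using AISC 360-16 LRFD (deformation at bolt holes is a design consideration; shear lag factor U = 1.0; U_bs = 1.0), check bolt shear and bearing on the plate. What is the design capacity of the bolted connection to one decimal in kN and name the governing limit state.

631.8 kN (bearing governs)

Bolt shear: A_b = π(16)²/4 = 201.06 mm². φR_n = 0.75 × 469 × 201.06 × 6 × 2 = 848.7 kN.
Bearing (10 mm plate, F_u = 450 MPa): end bolts L_c = 23 − 18/2 = 14, R_n = min(1.2×14×10×450, 2.4×16×10×450) = 75.6 kN/bolt; interior L_c = 54 − 18 = 36, R_n = 172.8 kN/bolt. φR_n = 0.75 × (2×75.6 + 4×172.8) = 631.8 kN.
Governing: min(848.7, 631.8) = 631.8 kN → bearing.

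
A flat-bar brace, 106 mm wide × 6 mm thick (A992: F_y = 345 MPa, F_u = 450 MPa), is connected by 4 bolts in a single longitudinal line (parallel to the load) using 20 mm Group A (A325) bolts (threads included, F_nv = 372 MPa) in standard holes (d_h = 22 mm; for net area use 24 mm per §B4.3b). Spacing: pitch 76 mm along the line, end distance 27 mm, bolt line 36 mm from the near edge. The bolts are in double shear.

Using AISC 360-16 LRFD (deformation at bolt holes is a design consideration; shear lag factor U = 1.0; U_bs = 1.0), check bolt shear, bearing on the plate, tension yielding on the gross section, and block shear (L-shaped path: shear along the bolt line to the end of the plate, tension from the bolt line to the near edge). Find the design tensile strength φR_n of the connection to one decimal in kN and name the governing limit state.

197.5 kN (gross-section yield governs)

Bolt shear: A_b = π(20)²/4 = 314.16 mm². φR_n = 0.75 × 372 × 314.16 × 4 × 2 = 701.2 kN.
Bearing (6 mm plate, F_u = 450 MPa): end bolts L_c = 27 − 22/2 = 16, R_n = min(1.2×16×6×450, 2.4×20×6×450) = 51.84 kN/bolt; interior L_c = 76 − 22 = 54, R_n = 129.6 kN/bolt. φR_n = 0.75 × (1×51.84 + 3×129.6) = 330.5 kN.
Tension yield (gross): A_g = 106×6 = 636 mm². φR_n = 0.90 × 345 × 636 = 197.5 kN.
Block shear: shear path 1×[27+3×76] = 1×255 mm, A_gv = 1530, A_nv = 1×(255 − 3.5×24)×6 = 1026 mm²; tension to near edge: (36 − 0.5×24)×6 = 144 mm². R_n = min(0.6×450×1026, 0.6×345×1530) + 1.0×450×144 = min(277.02, 316.71) + 64.8 = 341.82 kN. φR_n = 0.75 × 341.82 = 256.4 kN.
Governing: min(701.2, 330.5, 197.5, 256.4) = 197.5 kN → gross-section yield.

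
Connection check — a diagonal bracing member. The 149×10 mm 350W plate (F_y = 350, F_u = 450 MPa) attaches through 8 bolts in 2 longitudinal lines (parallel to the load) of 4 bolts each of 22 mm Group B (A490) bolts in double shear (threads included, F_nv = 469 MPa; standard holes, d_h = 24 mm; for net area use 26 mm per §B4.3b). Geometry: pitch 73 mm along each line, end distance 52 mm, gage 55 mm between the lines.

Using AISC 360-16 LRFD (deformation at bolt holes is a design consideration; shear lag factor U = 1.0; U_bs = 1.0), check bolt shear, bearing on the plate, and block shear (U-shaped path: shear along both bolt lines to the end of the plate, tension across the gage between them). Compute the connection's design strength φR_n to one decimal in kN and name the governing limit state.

826.9 kN (block shear governs)

Bolt shear: A_b = π(22)²/4 = 380.13 mm². φR_n = 0.75 × 469 × 380.13 × 8 × 2 = 2139.4 kN.
Bearing (10 mm plate, F_u = 450 MPa): end bolts L_c = 52 − 24/2 = 40, R_n = min(1.2×40×10×450, 2.4×22×10×450) = 216 kN/bolt; interior L_c = 73 − 24 = 49, R_n = 237.6 kN/bolt. φR_n = 0.75 × (2×216 + 6×237.6) = 1393.2 kN.
Block shear: shear path 2×[52+3×73] = 2×271 mm, A_gv = 5420, A_nv = 2×(271 − 3.5×26)×10 = 3600 mm²; tension across gage: (55 − 1×26)×10 = 290 mm². R_n = min(0.6×450×3600, 0.6×350×5420) + 1.0×450×290 = min(972, 1138.2) + 130.5 = 1102.5 kN. φR_n = 0.75 × 1102.5 = 826.9 kN.
Governing: min(2139.4, 1393.2, 826.9) = 826.9 kN → block shear.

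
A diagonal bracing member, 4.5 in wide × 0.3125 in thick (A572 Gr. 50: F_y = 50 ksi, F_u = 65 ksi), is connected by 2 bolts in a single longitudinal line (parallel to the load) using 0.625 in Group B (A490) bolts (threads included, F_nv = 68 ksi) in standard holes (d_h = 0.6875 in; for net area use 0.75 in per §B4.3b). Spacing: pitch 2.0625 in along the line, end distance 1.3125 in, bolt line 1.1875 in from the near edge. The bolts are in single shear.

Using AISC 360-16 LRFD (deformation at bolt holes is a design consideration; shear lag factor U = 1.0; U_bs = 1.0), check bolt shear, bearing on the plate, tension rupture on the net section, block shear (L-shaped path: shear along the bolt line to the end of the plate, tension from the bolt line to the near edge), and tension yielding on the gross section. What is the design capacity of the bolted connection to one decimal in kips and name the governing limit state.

31.3 kips (bolt shear governs)

Bolt shear: A_b = π(0.625)²/4 = 0.3068 in². φR_n = 0.75 × 68 × 0.3068 × 2 × 1 = 31.3 kips.
Bearing (0.3125 in plate, F_u = 65 ksi): end bolts L_c = 1.3125 − 0.6875/2 = 0.96875, R_n = min(1.2×0.96875×0.3125×65, 2.4×0.625×0.3125×65) = 23.613 kips/bolt; interior L_c = 2.0625 − 0.6875 = 1.375, R_n = 30.469 kips/bolt. φR_n = 0.75 × (1×23.613 + 1×30.469) = 40.6 kips.
Tension rupture (net): A_n = (4.5 − 1×0.75)×0.3125 = 1.1719 in² (U = 1.0, A_e = A_n). φR_n = 0.75 × 65 × 1.1719 = 57.1 kips.
Block shear: shear path 1×[1.3125+1×2.0625] = 1×3.375 in, A_gv = 1.0547, A_nv = 1×(3.375 − 1.5×0.75)×0.3125 = 0.70313 in²; tension to near edge: (1.1875 − 0.5×0.75)×0.3125 = 0.25391 in². R_n = min(0.6×65×0.70313, 0.6×50×1.0547) + 1.0×65×0.25391 = min(27.422, 31.641) + 16.504 = 43.926 kips. φR_n = 0.75 × 43.926 = 32.9 kips.
Tension yield (gross): A_g = 4.5×0.3125 = 1.4063 in². φR_n = 0.90 × 50 × 1.4063 = 63.3 kips.
Governing: min(31.3, 40.6, 57.1, 32.9, 63.3) = 31.3 kips → bolt shear.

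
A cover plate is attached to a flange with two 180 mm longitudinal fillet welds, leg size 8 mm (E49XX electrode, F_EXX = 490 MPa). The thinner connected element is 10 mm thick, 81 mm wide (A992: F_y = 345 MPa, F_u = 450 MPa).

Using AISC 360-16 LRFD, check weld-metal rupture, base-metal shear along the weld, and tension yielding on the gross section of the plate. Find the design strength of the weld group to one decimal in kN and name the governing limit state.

251.5 kN (gross-section yield governs)

Weld metal: throat = 0.707×8 = 5.656 mm, L = 2×180 = 360 mm. φR_n = 0.75 × 0.6 × 490 × 5.656 × 360 = 449.0 kN.
Base metal shear (10 mm plate): yield φR_n = 1.0×0.6×345×10×360 = 745.2 kN; rupture φR_n = 0.75×0.6×450×10×360 = 729.0 kN; take 729.0 kN (rupture).
Tension yield (gross): A_g = 81×10 = 810 mm². φR_n = 0.90 × 345 × 810 = 251.5 kN.
Governing: min(449.0, 729.0, 251.5) = 251.5 kN → gross-section yield.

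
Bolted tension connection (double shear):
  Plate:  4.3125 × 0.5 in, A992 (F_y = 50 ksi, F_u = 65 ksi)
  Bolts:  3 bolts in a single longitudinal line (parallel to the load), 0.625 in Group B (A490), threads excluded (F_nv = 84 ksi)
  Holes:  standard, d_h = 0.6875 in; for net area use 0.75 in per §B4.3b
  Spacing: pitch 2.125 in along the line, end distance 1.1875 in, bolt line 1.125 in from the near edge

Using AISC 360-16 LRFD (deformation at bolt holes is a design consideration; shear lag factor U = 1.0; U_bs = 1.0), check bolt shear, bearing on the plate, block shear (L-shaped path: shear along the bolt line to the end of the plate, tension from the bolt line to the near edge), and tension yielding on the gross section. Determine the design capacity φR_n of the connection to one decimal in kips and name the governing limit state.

Bolt shear: A_b = π(0.625)²/4 = 0.3068 in². φR_n = 0.75 × 84 × 0.3068 × 3 × 2 = 116.0 kips.
Bearing (0.5 in plate, F_u = 65 ksi): end bolts L_c = 1.1875 − 0.6875/2 = 0.84375, R_n = min(1.2×0.84375×0.5×65, 2.4×0.625×0.5×65) = 32.906 kips/bolt; interior L_c = 2.125 − 0.6875 = 1.4375, R_n = 48.75 kips/bolt. φR_n = 0.75 × (1×32.906 + 2×48.75) = 97.8 kips.
Block shear: shear path 1×[1.1875+2×2.125] = 1×5.4375 in, A_gv = 2.7188, A_nv = 1×(5.4375 − 2.5×0.75)×0.5 = 1.7813 in²; tension to near edge: (1.125 − 0.5×0.75)×0.5 = 0.375 in². R_n = min(0.6×65×1.7813, 0.6×50×2.7188) + 1.0×65×0.375 = min(69.471, 81.564) + 24.375 = 93.846 kips. φR_n = 0.75 × 93.846 = 70.4 kips.
Tension yield (gross): A_g = 4.3125×0.5 = 2.1563 in². φR_n = 0.90 × 50 × 2.1563 = 97.0 kips.
Governing: min(116.0, 97.8, 70.4, 97.0) = 70.4 kips → block shear.

70.4 kips (block shear governs)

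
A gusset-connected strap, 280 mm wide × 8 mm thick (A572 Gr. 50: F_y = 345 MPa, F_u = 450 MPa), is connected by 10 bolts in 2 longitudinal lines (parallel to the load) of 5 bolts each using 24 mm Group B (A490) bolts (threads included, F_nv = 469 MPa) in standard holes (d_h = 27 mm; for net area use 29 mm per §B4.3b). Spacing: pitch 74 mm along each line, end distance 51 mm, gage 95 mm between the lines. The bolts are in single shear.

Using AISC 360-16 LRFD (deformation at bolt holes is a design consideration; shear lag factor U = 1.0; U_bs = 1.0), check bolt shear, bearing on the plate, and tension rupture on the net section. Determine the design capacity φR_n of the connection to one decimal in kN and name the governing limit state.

599.4 kN (net-section rupture governs)

Bolt shear: A_b = π(24)²/4 = 452.39 mm². φR_n = 0.75 × 469 × 452.39 × 10 × 1 = 1591.3 kN.
Bearing (8 mm plate, F_u = 450 MPa): end bolts L_c = 51 − 27/2 = 37.5, R_n = min(1.2×37.5×8×450, 2.4×24×8×450) = 162 kN/bolt; interior L_c = 74 − 27 = 47, R_n = 203.04 kN/bolt. φR_n = 0.75 × (2×162 + 8×203.04) = 1461.2 kN.
Tension rupture (net): A_n = (280 − 2×29)×8 = 1776 mm² (U = 1.0, A_e = A_n). φR_n = 0.75 × 450 × 1776 = 599.4 kN.
Governing: min(1591.3, 1461.2, 599.4) = 599.4 kN → net-section rupture.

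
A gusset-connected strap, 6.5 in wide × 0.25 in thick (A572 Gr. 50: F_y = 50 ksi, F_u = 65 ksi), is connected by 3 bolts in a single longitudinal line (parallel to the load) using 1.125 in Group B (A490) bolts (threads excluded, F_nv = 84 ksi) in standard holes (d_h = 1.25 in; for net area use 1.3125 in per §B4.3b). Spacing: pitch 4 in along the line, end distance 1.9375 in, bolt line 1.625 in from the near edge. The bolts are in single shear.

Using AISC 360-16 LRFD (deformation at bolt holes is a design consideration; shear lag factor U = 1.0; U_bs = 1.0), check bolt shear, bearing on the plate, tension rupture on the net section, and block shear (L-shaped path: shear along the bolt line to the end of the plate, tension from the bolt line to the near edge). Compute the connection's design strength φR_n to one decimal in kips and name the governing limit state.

60.5 kips (block shear governs)

Bolt shear: A_b = π(1.125)²/4 = 0.99402 in². φR_n = 0.75 × 84 × 0.99402 × 3 × 1 = 187.9 kips.
Bearing (0.25 in plate, F_u = 65 ksi): end bolts L_c = 1.9375 − 1.25/2 = 1.3125, R_n = min(1.2×1.3125×0.25×65, 2.4×1.125×0.25×65) = 25.594 kips/bolt; interior L_c = 4 − 1.25 = 2.75, R_n = 43.875 kips/bolt. φR_n = 0.75 × (1×25.594 + 2×43.875) = 85.0 kips.
Tension rupture (net): A_n = (6.5 − 1×1.3125)×0.25 = 1.2969 in² (U = 1.0, A_e = A_n). φR_n = 0.75 × 65 × 1.2969 = 63.2 kips.
Block shear: shear path 1×[1.9375+2×4] = 1×9.9375 in, A_gv = 2.4844, A_nv = 1×(9.9375 − 2.5×1.3125)×0.25 = 1.6641 in²; tension to near edge: (1.625 − 0.5×1.3125)×0.25 = 0.24219 in². R_n = min(0.6×65×1.6641, 0.6×50×2.4844) + 1.0×65×0.24219 = min(64.9, 74.532) + 15.742 = 80.642 kips. φR_n = 0.75 × 80.642 = 60.5 kips.
Governing: min(187.9, 85.0, 63.2, 60.5) = 60.5 kips → block shear.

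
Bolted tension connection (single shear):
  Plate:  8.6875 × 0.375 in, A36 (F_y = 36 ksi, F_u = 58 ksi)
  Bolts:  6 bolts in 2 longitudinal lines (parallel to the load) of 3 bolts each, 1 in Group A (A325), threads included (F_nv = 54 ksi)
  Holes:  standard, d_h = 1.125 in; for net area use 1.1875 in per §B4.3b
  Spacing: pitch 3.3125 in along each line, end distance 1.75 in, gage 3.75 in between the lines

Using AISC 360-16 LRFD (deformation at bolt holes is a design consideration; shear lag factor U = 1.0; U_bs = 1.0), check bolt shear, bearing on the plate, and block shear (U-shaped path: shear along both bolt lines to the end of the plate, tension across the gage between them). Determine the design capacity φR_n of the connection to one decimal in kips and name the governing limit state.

Bolt shear: A_b = π(1)²/4 = 0.7854 in². φR_n = 0.75 × 54 × 0.7854 × 6 × 1 = 190.9 kips.
Bearing (0.375 in plate, F_u = 58 ksi): end bolts L_c = 1.75 − 1.125/2 = 1.1875, R_n = min(1.2×1.1875×0.375×58, 2.4×1×0.375×58) = 30.994 kips/bolt; interior L_c = 3.3125 − 1.125 = 2.1875, R_n = 52.2 kips/bolt. φR_n = 0.75 × (2×30.994 + 4×52.2) = 203.1 kips.
Block shear: shear path 2×[1.75+2×3.3125] = 2×8.375 in, A_gv = 6.2813, A_nv = 2×(8.375 − 2.5×1.1875)×0.375 = 4.0547 in²; tension across gage: (3.75 − 1×1.1875)×0.375 = 0.96094 in². R_n = min(0.6×58×4.0547, 0.6×36×6.2813) + 1.0×58×0.96094 = min(141.1, 135.68) + 55.735 = 191.42 kips. φR_n = 0.75 × 191.42 = 143.6 kips.
Governing: min(190.9, 203.1, 143.6) = 143.6 kips → block shear.

143.6 kips (block shear governs)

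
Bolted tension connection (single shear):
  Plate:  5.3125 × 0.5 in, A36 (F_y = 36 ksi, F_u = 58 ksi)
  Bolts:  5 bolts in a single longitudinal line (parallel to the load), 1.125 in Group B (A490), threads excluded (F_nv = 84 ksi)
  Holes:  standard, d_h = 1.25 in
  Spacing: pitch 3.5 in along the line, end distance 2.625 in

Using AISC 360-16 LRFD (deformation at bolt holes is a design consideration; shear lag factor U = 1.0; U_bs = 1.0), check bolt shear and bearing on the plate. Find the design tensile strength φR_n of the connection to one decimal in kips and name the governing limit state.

Bolt shear: A_b = π(1.125)²/4 = 0.99402 in². φR_n = 0.75 × 84 × 0.99402 × 5 × 1 = 313.1 kips.
Bearing (0.5 in plate, F_u = 58 ksi): end bolts L_c = 2.625 − 1.25/2 = 2, R_n = min(1.2×2×0.5×58, 2.4×1.125×0.5×58) = 69.6 kips/bolt; interior L_c = 3.5 − 1.25 = 2.25, R_n = 78.3 kips/bolt. φR_n = 0.75 × (1×69.6 + 4×78.3) = 287.1 kips.
Governing: min(313.1, 287.1) = 287.1 kips → bearing.

287.1 kips (bearing governs)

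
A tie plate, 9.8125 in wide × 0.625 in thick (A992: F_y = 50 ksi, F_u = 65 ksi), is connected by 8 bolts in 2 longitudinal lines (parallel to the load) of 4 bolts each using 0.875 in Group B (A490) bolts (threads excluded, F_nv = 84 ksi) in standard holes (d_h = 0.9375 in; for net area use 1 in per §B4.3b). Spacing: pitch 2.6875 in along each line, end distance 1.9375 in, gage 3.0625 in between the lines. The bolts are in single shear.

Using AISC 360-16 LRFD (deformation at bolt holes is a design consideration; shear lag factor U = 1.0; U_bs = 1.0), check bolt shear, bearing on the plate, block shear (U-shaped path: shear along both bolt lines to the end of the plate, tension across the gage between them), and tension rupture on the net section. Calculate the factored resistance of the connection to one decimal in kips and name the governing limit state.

238.0 kips (net-section rupture governs)

Bolt shear: A_b = π(0.875)²/4 = 0.60132 in². φR_n = 0.75 × 84 × 0.60132 × 8 × 1 = 303.1 kips.
Bearing (0.625 in plate, F_u = 65 ksi): end bolts L_c = 1.9375 − 0.9375/2 = 1.46875, R_n = min(1.2×1.46875×0.625×65, 2.4×0.875×0.625×65) = 71.602 kips/bolt; interior L_c = 2.6875 − 0.9375 = 1.75, R_n = 85.313 kips/bolt. φR_n = 0.75 × (2×71.602 + 6×85.313) = 491.3 kips.
Block shear: shear path 2×[1.9375+3×2.6875] = 2×10 in, A_gv = 12.5, A_nv = 2×(10 − 3.5×1)×0.625 = 8.125 in²; tension across gage: (3.0625 − 1×1)×0.625 = 1.2891 in². R_n = min(0.6×65×8.125, 0.6×50×12.5) + 1.0×65×1.2891 = min(316.88, 375) + 83.792 = 400.67 kips. φR_n = 0.75 × 400.67 = 300.5 kips.
Tension rupture (net): A_n = (9.8125 − 2×1)×0.625 = 4.8828 in² (U = 1.0, A_e = A_n). φR_n = 0.75 × 65 × 4.8828 = 238.0 kips.
Governing: min(303.1, 491.3, 300.5, 238.0) = 238.0 kips → net-section rupture.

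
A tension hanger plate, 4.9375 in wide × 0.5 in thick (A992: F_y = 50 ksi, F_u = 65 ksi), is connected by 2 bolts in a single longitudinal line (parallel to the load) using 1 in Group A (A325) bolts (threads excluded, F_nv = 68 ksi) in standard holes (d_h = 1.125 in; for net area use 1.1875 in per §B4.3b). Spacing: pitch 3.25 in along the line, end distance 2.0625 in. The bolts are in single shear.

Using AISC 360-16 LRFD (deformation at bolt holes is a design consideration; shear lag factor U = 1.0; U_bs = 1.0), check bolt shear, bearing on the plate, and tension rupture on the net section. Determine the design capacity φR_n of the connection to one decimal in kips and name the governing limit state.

Bolt shear: A_b = π(1)²/4 = 0.7854 in². φR_n = 0.75 × 68 × 0.7854 × 2 × 1 = 80.1 kips.
Bearing (0.5 in plate, F_u = 65 ksi): end bolts L_c = 2.0625 − 1.125/2 = 1.5, R_n = min(1.2×1.5×0.5×65, 2.4×1×0.5×65) = 58.5 kips/bolt; interior L_c = 3.25 − 1.125 = 2.125, R_n = 78 kips/bolt. φR_n = 0.75 × (1×58.5 + 1×78) = 102.4 kips.
Tension rupture (net): A_n = (4.9375 − 1×1.1875)×0.5 = 1.875 in² (U = 1.0, A_e = A_n). φR_n = 0.75 × 65 × 1.875 = 91.4 kips.
Governing: min(80.1, 102.4, 91.4) = 80.1 kips → bolt shear.

80.1 kips (bolt shear governs)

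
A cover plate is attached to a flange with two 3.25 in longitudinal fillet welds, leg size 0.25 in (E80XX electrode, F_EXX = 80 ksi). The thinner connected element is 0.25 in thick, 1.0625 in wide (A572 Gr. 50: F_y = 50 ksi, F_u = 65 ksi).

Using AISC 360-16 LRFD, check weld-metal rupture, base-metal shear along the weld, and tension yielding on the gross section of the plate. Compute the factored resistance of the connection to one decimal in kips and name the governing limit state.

Weld metal: throat = 0.707×0.25 = 0.17675 in, L = 2×3.25 = 6.5 in. φR_n = 0.75 × 0.6 × 80 × 0.17675 × 6.5 = 41.4 kips.
Base metal shear (0.25 in plate): yield φR_n = 1.0×0.6×50×0.25×6.5 = 48.8 kips; rupture φR_n = 0.75×0.6×65×0.25×6.5 = 47.5 kips; take 47.5 kips (rupture).
Tension yield (gross): A_g = 1.0625×0.25 = 0.26563 in². φR_n = 0.90 × 50 × 0.26563 = 12.0 kips.
Governing: min(41.4, 47.5, 12.0) = 12.0 kips → gross-section yield.

12.0 kips (gross-section yield governs)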